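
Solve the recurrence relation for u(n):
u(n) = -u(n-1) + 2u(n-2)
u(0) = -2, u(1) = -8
Characteristic equation: x² + x - 2 = 0, which factors as (x - (-2))(x - (1)) = 0.
Roots r₁ = -2, r₂ = 1 (distinct).
General solution: u(n) = A·(-2)^n + B·(1)^n.
From u(0) = -2: A + B = -2.
From u(1) = -8: -2A + B = -8.
Solving: A = 2, B = -4.
So u(n) = 2 \left(-2\right)^{n} - 4.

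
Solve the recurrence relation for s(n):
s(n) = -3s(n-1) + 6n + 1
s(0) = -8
First-order linear with linear forcing.
Homogeneous solution: s_h(n) = A·(-3)^n.
Try particular s_p(n) = pn + q. Substituting:
  pn + q = -3(p(n-1) + q) + 6n + 1.
Matching the n-coefficient: p = -3p + 6 ⇒ p = \frac{3}{2}.
Matching constants: q = 3p - 3q + 1 ⇒ q = \frac{11}{8}.
General: s(n) = A·(-3)^n + \frac{3 n}{2} + \frac{11}{8}.
Apply s(0) = -8: A + \frac{11}{8} = -8 ⇒ A = - \frac{75}{8}.
So s(n) = - \frac{75 \left(-3\right)^{n}}{8} + \frac{3 n}{2} + \frac{11}{8}.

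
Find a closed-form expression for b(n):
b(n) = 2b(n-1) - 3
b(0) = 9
First-order linear non-homogeneous.
Homogeneous solution: b_h(n) = A·(2)^n.
Try constant particular solution b_p = K: K = 2K - 3 ⇒ K = 3.
General: b(n) = A·(2)^n + 3.
Apply b(0) = 9: A + 3 = 9 ⇒ A = 6.
So b(n) = 6 \cdot 2^{n} + 3.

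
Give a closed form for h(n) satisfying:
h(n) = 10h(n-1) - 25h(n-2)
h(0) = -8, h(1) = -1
Characteristic equation: x² - 10x + 25 = 0, which is (x - (5))².
Repeated root r = 5.
General solution: h(n) = (A + Bn)·(5)^n.
From h(0) = -8: A = -8.
From h(1) = -1: (A + B)·(5) = -1 ⇒ B = \frac{39}{5}.
So h(n) = \left(\frac{39 n}{5} - 8\right) \cdot (5)^n.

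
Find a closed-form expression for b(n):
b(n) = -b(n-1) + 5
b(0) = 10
First-order linear non-homogeneous.
Homogeneous solution: b_h(n) = A·(-1)^n.
Try constant particular solution b_p = K: K = -K + 5 ⇒ K = \frac{5}{2}.
General: b(n) = A·(-1)^n + \frac{5}{2}.
Apply b(0) = 10: A + \frac{5}{2} = 10 ⇒ A = \frac{15}{2}.
So b(n) = \frac{15 \left(-1\right)^{n}}{2} + \frac{5}{2}.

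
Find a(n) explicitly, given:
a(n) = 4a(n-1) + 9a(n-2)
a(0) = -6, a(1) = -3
Characteristic equation: x² - 4x - 9 = 0.
Discriminant Δ = (4)² + 4·(9) = 52.
Roots r₁,₂ = (4 ± √52)/2, so r₁ = 2 + \sqrt{13}, r₂ = 2 - \sqrt{13}.
General solution: a(n) = A·r₁^n + B·r₂^n.
From the initial conditions, A + B = -6 and r₁A + r₂B = -3.
Since r₁ - r₂ = √52: A = (-3 - (-6)r₂)/√52 = -3 + \frac{9 \sqrt{13}}{26}, and B = -6 - A = -3 - \frac{9 \sqrt{13}}{26}.
So a(n) = \left(-3 + \frac{9 \sqrt{13}}{26}\right)\left(2 + \sqrt{13}\right)^n + \left(-3 - \frac{9 \sqrt{13}}{26}\right)\left(2 - \sqrt{13}\right)^n.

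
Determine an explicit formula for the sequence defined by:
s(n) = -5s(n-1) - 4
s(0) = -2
First-order linear non-homogeneous.
Homogeneous solution: s_h(n) = A·(-5)^n.
Try constant particular solution s_p = K: K = -5K - 4 ⇒ K = - \frac{2}{3}.
General: s(n) = A·(-5)^n - \frac{2}{3}.
Apply s(0) = -2: A - \frac{2}{3} = -2 ⇒ A = - \frac{4}{3}.
So s(n) = - \frac{4 \left(-5\right)^{n}}{3} - \frac{2}{3}.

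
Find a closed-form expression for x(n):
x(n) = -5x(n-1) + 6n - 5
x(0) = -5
First-order linear with linear forcing.
Homogeneous solution: x_h(n) = A·(-5)^n.
Try particular x_p(n) = pn + q. Substituting:
  pn + q = -5(p(n-1) + q) + 6n - 5.
Matching the n-coefficient: p = -5p + 6 ⇒ p = 1.
Matching constants: q = 5p - 5q - 5 ⇒ q = 0.
General: x(n) = A·(-5)^n + n + 0.
Apply x(0) = -5: A + 0 = -5 ⇒ A = -5.
So x(n) = - 5 \left(-5\right)^{n} + n.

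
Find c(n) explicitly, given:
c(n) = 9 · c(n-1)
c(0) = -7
Pure geometric recurrence with ratio 9.
By induction c(n) = c(0) · (9)^n = - 7 \cdot 9^{n}.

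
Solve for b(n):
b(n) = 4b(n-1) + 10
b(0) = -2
First-order linear non-homogeneous.
Homogeneous solution: b_h(n) = A·(4)^n.
Try constant particular solution b_p = K: K = 4K + 10 ⇒ K = - \frac{10}{3}.
General: b(n) = A·(4)^n - \frac{10}{3}.
Apply b(0) = -2: A - \frac{10}{3} = -2 ⇒ A = \frac{4}{3}.
So b(n) = \frac{4 \cdot 4^{n}}{3} - \frac{10}{3}.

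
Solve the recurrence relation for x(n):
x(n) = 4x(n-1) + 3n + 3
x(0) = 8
First-order linear with linear forcing.
Homogeneous solution: x_h(n) = A·(4)^n.
Try particular x_p(n) = pn + q. Substituting:
  pn + q = 4(p(n-1) + q) + 3n + 3.
Matching the n-coefficient: p = 4p + 3 ⇒ p = -1.
Matching constants: q = -4p + 4q + 3 ⇒ q = - \frac{7}{3}.
General: x(n) = A·(4)^n - n - \frac{7}{3}.
Apply x(0) = 8: A - \frac{7}{3} = 8 ⇒ A = \frac{31}{3}.
So x(n) = \frac{31 \cdot 4^{n}}{3} - n - \frac{7}{3}.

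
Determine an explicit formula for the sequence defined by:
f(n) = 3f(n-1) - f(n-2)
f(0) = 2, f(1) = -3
Characteristic equation: x² - 3x + 1 = 0.
Discriminant Δ = (3)² + 4·(-1) = 5.
Roots r₁,₂ = (3 ± √5)/2, so r₁ = \frac{\sqrt{5}}{2} + \frac{3}{2}, r₂ = \frac{3}{2} - \frac{\sqrt{5}}{2}.
General solution: f(n) = A·r₁^n + B·r₂^n.
From the initial conditions, A + B = 2 and r₁A + r₂B = -3.
Since r₁ - r₂ = √5: A = (-3 - (2)r₂)/√5 = 1 - \frac{6 \sqrt{5}}{5}, and B = 2 - A = 1 + \frac{6 \sqrt{5}}{5}.
So f(n) = \left(1 - \frac{6 \sqrt{5}}{5}\right)\left(\frac{\sqrt{5}}{2} + \frac{3}{2}\right)^n + \left(1 + \frac{6 \sqrt{5}}{5}\right)\left(\frac{3}{2} - \frac{\sqrt{5}}{2}\right)^n.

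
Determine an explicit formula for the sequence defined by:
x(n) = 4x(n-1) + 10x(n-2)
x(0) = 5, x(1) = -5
Characteristic equation: x² - 4x - 10 = 0.
Discriminant Δ = (4)² + 4·(10) = 56.
Roots r₁,₂ = (4 ± √56)/2, so r₁ = 2 + \sqrt{14}, r₂ = 2 - \sqrt{14}.
General solution: x(n) = A·r₁^n + B·r₂^n.
From the initial conditions, A + B = 5 and r₁A + r₂B = -5.
Since r₁ - r₂ = √56: A = (-5 - (5)r₂)/√56 = \frac{5}{2} - \frac{15 \sqrt{14}}{28}, and B = 5 - A = \frac{15 \sqrt{14}}{28} + \frac{5}{2}.
So x(n) = \left(\frac{5}{2} - \frac{15 \sqrt{14}}{28}\right)\left(2 + \sqrt{14}\right)^n + \left(\frac{15 \sqrt{14}}{28} + \frac{5}{2}\right)\left(2 - \sqrt{14}\right)^n.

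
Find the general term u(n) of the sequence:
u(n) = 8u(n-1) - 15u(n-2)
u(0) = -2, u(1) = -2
Characteristic equation: x² - 8x + 15 = 0, which factors as (x - (5))(x - (3)) = 0.
Roots r₁ = 5, r₂ = 3 (distinct).
General solution: u(n) = A·(5)^n + B·(3)^n.
From u(0) = -2: A + B = -2.
From u(1) = -2: 5A + 3B = -2.
Solving: A = 2, B = -4.
So u(n) = - 4 \cdot 3^{n} + 2 \cdot 5^{n}.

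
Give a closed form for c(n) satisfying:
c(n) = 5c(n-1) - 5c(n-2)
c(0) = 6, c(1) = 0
Characteristic equation: x² - 5x + 5 = 0.
Discriminant Δ = (5)² + 4·(-5) = 5.
Roots r₁,₂ = (5 ± √5)/2, so r₁ = \frac{\sqrt{5}}{2} + \frac{5}{2}, r₂ = \frac{5}{2} - \frac{\sqrt{5}}{2}.
General solution: c(n) = A·r₁^n + B·r₂^n.
From the initial conditions, A + B = 6 and r₁A + r₂B = 0.
Since r₁ - r₂ = √5: A = (0 - (6)r₂)/√5 = 3 - 3 \sqrt{5}, and B = 6 - A = 3 + 3 \sqrt{5}.
So c(n) = \left(3 - 3 \sqrt{5}\right)\left(\frac{\sqrt{5}}{2} + \frac{5}{2}\right)^n + \left(3 + 3 \sqrt{5}\right)\left(\frac{5}{2} - \frac{\sqrt{5}}{2}\right)^n.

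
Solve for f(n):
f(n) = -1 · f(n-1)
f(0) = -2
Pure geometric recurrence with ratio -1.
By induction f(n) = f(0) · (-1)^n = - 2 \left(-1\right)^{n}.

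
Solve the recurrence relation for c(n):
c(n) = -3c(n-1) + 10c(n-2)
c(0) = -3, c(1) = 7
Characteristic equation: x² + 3x - 10 = 0, which factors as (x - (2))(x - (-5)) = 0.
Roots r₁ = 2, r₂ = -5 (distinct).
General solution: c(n) = A·(2)^n + B·(-5)^n.
From c(0) = -3: A + B = -3.
From c(1) = 7: 2A - 5B = 7.
Solving: A = - \frac{8}{7}, B = - \frac{13}{7}.
So c(n) = - \frac{13 \left(-5\right)^{n}}{7} - \frac{8 \cdot 2^{n}}{7}.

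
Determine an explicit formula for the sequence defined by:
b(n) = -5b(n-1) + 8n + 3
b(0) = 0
First-order linear with linear forcing.
Homogeneous solution: b_h(n) = A·(-5)^n.
Try particular b_p(n) = pn + q. Substituting:
  pn + q = -5(p(n-1) + q) + 8n + 3.
Matching the n-coefficient: p = -5p + 8 ⇒ p = \frac{4}{3}.
Matching constants: q = 5p - 5q + 3 ⇒ q = \frac{29}{18}.
General: b(n) = A·(-5)^n + \frac{4 n}{3} + \frac{29}{18}.
Apply b(0) = 0: A + \frac{29}{18} = 0 ⇒ A = - \frac{29}{18}.
So b(n) = - \frac{29 \left(-5\right)^{n}}{18} + \frac{4 n}{3} + \frac{29}{18}.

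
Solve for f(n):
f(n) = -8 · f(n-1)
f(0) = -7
Pure geometric recurrence with ratio -8.
By induction f(n) = f(0) · (-8)^n = - 7 \left(-8\right)^{n}.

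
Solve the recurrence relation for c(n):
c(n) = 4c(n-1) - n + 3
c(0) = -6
First-order linear with linear forcing.
Homogeneous solution: c_h(n) = A·(4)^n.
Try particular c_p(n) = pn + q. Substituting:
  pn + q = 4(p(n-1) + q) - n + 3.
Matching the n-coefficient: p = 4p - 1 ⇒ p = \frac{1}{3}.
Matching constants: q = -4p + 4q + 3 ⇒ q = - \frac{5}{9}.
General: c(n) = A·(4)^n + \frac{n}{3} - \frac{5}{9}.
Apply c(0) = -6: A - \frac{5}{9} = -6 ⇒ A = - \frac{49}{9}.
So c(n) = - \frac{49 \cdot 4^{n}}{9} + \frac{n}{3} - \frac{5}{9}.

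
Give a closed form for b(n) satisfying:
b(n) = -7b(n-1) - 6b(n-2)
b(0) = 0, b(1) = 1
Characteristic equation: x² + 7x + 6 = 0, which factors as (x - (-6))(x - (-1)) = 0.
Roots r₁ = -6, r₂ = -1 (distinct).
General solution: b(n) = A·(-6)^n + B·(-1)^n.
From b(0) = 0: A + B = 0.
From b(1) = 1: -6A - B = 1.
Solving: A = - \frac{1}{5}, B = \frac{1}{5}.
So b(n) = \frac{\left(-1\right)^{n}}{5} - \frac{\left(-6\right)^{n}}{5}.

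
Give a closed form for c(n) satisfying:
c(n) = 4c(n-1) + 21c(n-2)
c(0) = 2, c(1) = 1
Characteristic equation: x² - 4x - 21 = 0, which factors as (x - (-3))(x - (7)) = 0.
Roots r₁ = -3, r₂ = 7 (distinct).
General solution: c(n) = A·(-3)^n + B·(7)^n.
From c(0) = 2: A + B = 2.
From c(1) = 1: -3A + 7B = 1.
Solving: A = \frac{13}{10}, B = \frac{7}{10}.
So c(n) = \frac{13 \left(-3\right)^{n}}{10} + \frac{7 \cdot 7^{n}}{10}.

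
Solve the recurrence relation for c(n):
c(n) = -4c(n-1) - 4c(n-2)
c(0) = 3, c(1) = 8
Characteristic equation: x² + 4x + 4 = 0, which is (x - (-2))².
Repeated root r = -2.
General solution: c(n) = (A + Bn)·(-2)^n.
From c(0) = 3: A = 3.
From c(1) = 8: (A + B)·(-2) = 8 ⇒ B = -7.
So c(n) = \left(3 - 7 n\right) \cdot (-2)^n.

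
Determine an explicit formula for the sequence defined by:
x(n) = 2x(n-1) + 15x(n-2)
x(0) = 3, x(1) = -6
Characteristic equation: x² - 2x - 15 = 0, which factors as (x - (-3))(x - (5)) = 0.
Roots r₁ = -3, r₂ = 5 (distinct).
General solution: x(n) = A·(-3)^n + B·(5)^n.
From x(0) = 3: A + B = 3.
From x(1) = -6: -3A + 5B = -6.
Solving: A = \frac{21}{8}, B = \frac{3}{8}.
So x(n) = \frac{21 \left(-3\right)^{n}}{8} + \frac{3 \cdot 5^{n}}{8}.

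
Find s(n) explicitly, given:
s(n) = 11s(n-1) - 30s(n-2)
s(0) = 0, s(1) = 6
Characteristic equation: x² - 11x + 30 = 0, which factors as (x - (5))(x - (6)) = 0.
Roots r₁ = 5, r₂ = 6 (distinct).
General solution: s(n) = A·(5)^n + B·(6)^n.
From s(0) = 0: A + B = 0.
From s(1) = 6: 5A + 6B = 6.
Solving: A = -6, B = 6.
So s(n) = - 6 \cdot 5^{n} + 6 \cdot 6^{n}.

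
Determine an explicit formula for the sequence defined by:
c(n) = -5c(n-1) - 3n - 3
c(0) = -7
First-order linear with linear forcing.
Homogeneous solution: c_h(n) = A·(-5)^n.
Try particular c_p(n) = pn + q. Substituting:
  pn + q = -5(p(n-1) + q) - 3n - 3.
Matching the n-coefficient: p = -5p - 3 ⇒ p = - \frac{1}{2}.
Matching constants: q = 5p - 5q - 3 ⇒ q = - \frac{11}{12}.
General: c(n) = A·(-5)^n - \frac{n}{2} - \frac{11}{12}.
Apply c(0) = -7: A - \frac{11}{12} = -7 ⇒ A = - \frac{73}{12}.
So c(n) = - \frac{73 \left(-5\right)^{n}}{12} - \frac{n}{2} - \frac{11}{12}.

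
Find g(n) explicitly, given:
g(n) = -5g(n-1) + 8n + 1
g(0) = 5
First-order linear with linear forcing.
Homogeneous solution: g_h(n) = A·(-5)^n.
Try particular g_p(n) = pn + q. Substituting:
  pn + q = -5(p(n-1) + q) + 8n + 1.
Matching the n-coefficient: p = -5p + 8 ⇒ p = \frac{4}{3}.
Matching constants: q = 5p - 5q + 1 ⇒ q = \frac{23}{18}.
General: g(n) = A·(-5)^n + \frac{4 n}{3} + \frac{23}{18}.
Apply g(0) = 5: A + \frac{23}{18} = 5 ⇒ A = \frac{67}{18}.
So g(n) = \frac{67 \left(-5\right)^{n}}{18} + \frac{4 n}{3} + \frac{23}{18}.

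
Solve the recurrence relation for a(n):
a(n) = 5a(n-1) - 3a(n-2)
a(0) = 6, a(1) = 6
Characteristic equation: x² - 5x + 3 = 0.
Discriminant Δ = (5)² + 4·(-3) = 13.
Roots r₁,₂ = (5 ± √13)/2, so r₁ = \frac{\sqrt{13}}{2} + \frac{5}{2}, r₂ = \frac{5}{2} - \frac{\sqrt{13}}{2}.
General solution: a(n) = A·r₁^n + B·r₂^n.
From the initial conditions, A + B = 6 and r₁A + r₂B = 6.
Since r₁ - r₂ = √13: A = (6 - (6)r₂)/√13 = 3 - \frac{9 \sqrt{13}}{13}, and B = 6 - A = \frac{9 \sqrt{13}}{13} + 3.
So a(n) = \left(3 - \frac{9 \sqrt{13}}{13}\right)\left(\frac{\sqrt{13}}{2} + \frac{5}{2}\right)^n + \left(\frac{9 \sqrt{13}}{13} + 3\right)\left(\frac{5}{2} - \frac{\sqrt{13}}{2}\right)^n.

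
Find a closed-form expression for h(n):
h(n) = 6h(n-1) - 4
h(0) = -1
First-order linear non-homogeneous.
Homogeneous solution: h_h(n) = A·(6)^n.
Try constant particular solution h_p = K: K = 6K - 4 ⇒ K = \frac{4}{5}.
General: h(n) = A·(6)^n + \frac{4}{5}.
Apply h(0) = -1: A + \frac{4}{5} = -1 ⇒ A = - \frac{9}{5}.
So h(n) = \frac{4}{5} - \frac{9 \cdot 6^{n}}{5}.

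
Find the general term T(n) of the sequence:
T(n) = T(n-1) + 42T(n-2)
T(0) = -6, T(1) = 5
Characteristic equation: x² - x - 42 = 0, which factors as (x - (7))(x - (-6)) = 0.
Roots r₁ = 7, r₂ = -6 (distinct).
General solution: T(n) = A·(7)^n + B·(-6)^n.
From T(0) = -6: A + B = -6.
From T(1) = 5: 7A - 6B = 5.
Solving: A = - \frac{31}{13}, B = - \frac{47}{13}.
So T(n) = - \frac{47 \left(-6\right)^{n}}{13} - \frac{31 \cdot 7^{n}}{13}.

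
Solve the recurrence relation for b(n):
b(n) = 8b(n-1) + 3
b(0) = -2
First-order linear non-homogeneous.
Homogeneous solution: b_h(n) = A·(8)^n.
Try constant particular solution b_p = K: K = 8K + 3 ⇒ K = - \frac{3}{7}.
General: b(n) = A·(8)^n - \frac{3}{7}.
Apply b(0) = -2: A - \frac{3}{7} = -2 ⇒ A = - \frac{11}{7}.
So b(n) = - \frac{11 \cdot 8^{n}}{7} - \frac{3}{7}.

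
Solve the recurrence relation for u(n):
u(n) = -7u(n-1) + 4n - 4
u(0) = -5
First-order linear with linear forcing.
Homogeneous solution: u_h(n) = A·(-7)^n.
Try particular u_p(n) = pn + q. Substituting:
  pn + q = -7(p(n-1) + q) + 4n - 4.
Matching the n-coefficient: p = -7p + 4 ⇒ p = \frac{1}{2}.
Matching constants: q = 7p - 7q - 4 ⇒ q = - \frac{1}{16}.
General: u(n) = A·(-7)^n + \frac{n}{2} - \frac{1}{16}.
Apply u(0) = -5: A - \frac{1}{16} = -5 ⇒ A = - \frac{79}{16}.
So u(n) = - \frac{79 \left(-7\right)^{n}}{16} + \frac{n}{2} - \frac{1}{16}.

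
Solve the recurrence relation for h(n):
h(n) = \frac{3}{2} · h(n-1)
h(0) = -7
Pure geometric recurrence with ratio \frac{3}{2}.
By induction h(n) = h(0) · (\frac{3}{2})^n = - 7 \left(\frac{3}{2}\right)^{n}.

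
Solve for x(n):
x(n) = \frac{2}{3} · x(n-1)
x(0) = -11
Pure geometric recurrence with ratio \frac{2}{3}.
By induction x(n) = x(0) · (\frac{2}{3})^n = - 11 \left(\frac{2}{3}\right)^{n}.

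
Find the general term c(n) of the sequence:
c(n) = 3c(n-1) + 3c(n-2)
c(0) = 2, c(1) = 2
Characteristic equation: x² - 3x - 3 = 0.
Discriminant Δ = (3)² + 4·(3) = 21.
Roots r₁,₂ = (3 ± √21)/2, so r₁ = \frac{3}{2} + \frac{\sqrt{21}}{2}, r₂ = \frac{3}{2} - \frac{\sqrt{21}}{2}.
General solution: c(n) = A·r₁^n + B·r₂^n.
From the initial conditions, A + B = 2 and r₁A + r₂B = 2.
Since r₁ - r₂ = √21: A = (2 - (2)r₂)/√21 = 1 - \frac{\sqrt{21}}{21}, and B = 2 - A = \frac{\sqrt{21}}{21} + 1.
So c(n) = \left(1 - \frac{\sqrt{21}}{21}\right)\left(\frac{3}{2} + \frac{\sqrt{21}}{2}\right)^n + \left(\frac{\sqrt{21}}{21} + 1\right)\left(\frac{3}{2} - \frac{\sqrt{21}}{2}\right)^n.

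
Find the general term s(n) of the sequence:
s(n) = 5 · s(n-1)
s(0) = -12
Pure geometric recurrence with ratio 5.
By induction s(n) = s(0) · (5)^n = - 12 \cdot 5^{n}.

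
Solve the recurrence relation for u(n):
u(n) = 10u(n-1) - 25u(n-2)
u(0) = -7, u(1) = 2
Characteristic equation: x² - 10x + 25 = 0, which is (x - (5))².
Repeated root r = 5.
General solution: u(n) = (A + Bn)·(5)^n.
From u(0) = -7: A = -7.
From u(1) = 2: (A + B)·(5) = 2 ⇒ B = \frac{37}{5}.
So u(n) = \left(\frac{37 n}{5} - 7\right) \cdot (5)^n.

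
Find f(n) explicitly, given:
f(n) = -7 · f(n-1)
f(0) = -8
Pure geometric recurrence with ratio -7.
By induction f(n) = f(0) · (-7)^n = - 8 \left(-7\right)^{n}.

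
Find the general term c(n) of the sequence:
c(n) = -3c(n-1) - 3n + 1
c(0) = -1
First-order linear with linear forcing.
Homogeneous solution: c_h(n) = A·(-3)^n.
Try particular c_p(n) = pn + q. Substituting:
  pn + q = -3(p(n-1) + q) - 3n + 1.
Matching the n-coefficient: p = -3p - 3 ⇒ p = - \frac{3}{4}.
Matching constants: q = 3p - 3q + 1 ⇒ q = - \frac{5}{16}.
General: c(n) = A·(-3)^n - \frac{3 n}{4} - \frac{5}{16}.
Apply c(0) = -1: A - \frac{5}{16} = -1 ⇒ A = - \frac{11}{16}.
So c(n) = - \frac{11 \left(-3\right)^{n}}{16} - \frac{3 n}{4} - \frac{5}{16}.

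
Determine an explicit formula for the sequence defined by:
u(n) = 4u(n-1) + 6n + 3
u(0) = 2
First-order linear with linear forcing.
Homogeneous solution: u_h(n) = A·(4)^n.
Try particular u_p(n) = pn + q. Substituting:
  pn + q = 4(p(n-1) + q) + 6n + 3.
Matching the n-coefficient: p = 4p + 6 ⇒ p = -2.
Matching constants: q = -4p + 4q + 3 ⇒ q = - \frac{11}{3}.
General: u(n) = A·(4)^n - 2 n - \frac{11}{3}.
Apply u(0) = 2: A - \frac{11}{3} = 2 ⇒ A = \frac{17}{3}.
So u(n) = \frac{17 \cdot 4^{n}}{3} - 2 n - \frac{11}{3}.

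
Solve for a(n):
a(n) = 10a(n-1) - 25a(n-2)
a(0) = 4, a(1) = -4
Characteristic equation: x² - 10x + 25 = 0, which is (x - (5))².
Repeated root r = 5.
General solution: a(n) = (A + Bn)·(5)^n.
From a(0) = 4: A = 4.
From a(1) = -4: (A + B)·(5) = -4 ⇒ B = - \frac{24}{5}.
So a(n) = \left(4 - \frac{24 n}{5}\right) \cdot (5)^n.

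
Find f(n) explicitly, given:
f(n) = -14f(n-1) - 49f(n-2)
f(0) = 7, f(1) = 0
Characteristic equation: x² + 14x + 49 = 0, which is (x - (-7))².
Repeated root r = -7.
General solution: f(n) = (A + Bn)·(-7)^n.
From f(0) = 7: A = 7.
From f(1) = 0: (A + B)·(-7) = 0 ⇒ B = -7.
So f(n) = \left(7 - 7 n\right) \cdot (-7)^n.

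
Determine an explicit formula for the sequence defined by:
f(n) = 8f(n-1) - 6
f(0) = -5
First-order linear non-homogeneous.
Homogeneous solution: f_h(n) = A·(8)^n.
Try constant particular solution f_p = K: K = 8K - 6 ⇒ K = \frac{6}{7}.
General: f(n) = A·(8)^n + \frac{6}{7}.
Apply f(0) = -5: A + \frac{6}{7} = -5 ⇒ A = - \frac{41}{7}.
So f(n) = \frac{6}{7} - \frac{41 \cdot 8^{n}}{7}.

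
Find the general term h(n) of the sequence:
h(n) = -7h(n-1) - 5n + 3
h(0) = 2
First-order linear with linear forcing.
Homogeneous solution: h_h(n) = A·(-7)^n.
Try particular h_p(n) = pn + q. Substituting:
  pn + q = -7(p(n-1) + q) - 5n + 3.
Matching the n-coefficient: p = -7p - 5 ⇒ p = - \frac{5}{8}.
Matching constants: q = 7p - 7q + 3 ⇒ q = - \frac{11}{64}.
General: h(n) = A·(-7)^n - \frac{5 n}{8} - \frac{11}{64}.
Apply h(0) = 2: A - \frac{11}{64} = 2 ⇒ A = \frac{139}{64}.
So h(n) = \frac{139 \left(-7\right)^{n}}{64} - \frac{5 n}{8} - \frac{11}{64}.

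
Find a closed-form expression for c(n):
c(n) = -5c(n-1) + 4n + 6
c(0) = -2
First-order linear with linear forcing.
Homogeneous solution: c_h(n) = A·(-5)^n.
Try particular c_p(n) = pn + q. Substituting:
  pn + q = -5(p(n-1) + q) + 4n + 6.
Matching the n-coefficient: p = -5p + 4 ⇒ p = \frac{2}{3}.
Matching constants: q = 5p - 5q + 6 ⇒ q = \frac{14}{9}.
General: c(n) = A·(-5)^n + \frac{2 n}{3} + \frac{14}{9}.
Apply c(0) = -2: A + \frac{14}{9} = -2 ⇒ A = - \frac{32}{9}.
So c(n) = - \frac{32 \left(-5\right)^{n}}{9} + \frac{2 n}{3} + \frac{14}{9}.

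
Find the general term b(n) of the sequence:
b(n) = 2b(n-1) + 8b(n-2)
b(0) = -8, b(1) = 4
Characteristic equation: x² - 2x - 8 = 0, which factors as (x - (4))(x - (-2)) = 0.
Roots r₁ = 4, r₂ = -2 (distinct).
General solution: b(n) = A·(4)^n + B·(-2)^n.
From b(0) = -8: A + B = -8.
From b(1) = 4: 4A - 2B = 4.
Solving: A = -2, B = -6.
So b(n) = - 6 \left(-2\right)^{n} - 2 \cdot 4^{n}.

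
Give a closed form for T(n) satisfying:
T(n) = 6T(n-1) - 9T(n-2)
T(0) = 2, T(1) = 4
Characteristic equation: x² - 6x + 9 = 0, which is (x - (3))².
Repeated root r = 3.
General solution: T(n) = (A + Bn)·(3)^n.
From T(0) = 2: A = 2.
From T(1) = 4: (A + B)·(3) = 4 ⇒ B = - \frac{2}{3}.
So T(n) = \left(2 - \frac{2 n}{3}\right) \cdot (3)^n.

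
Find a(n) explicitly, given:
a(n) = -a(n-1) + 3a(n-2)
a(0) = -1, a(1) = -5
Characteristic equation: x² + x - 3 = 0.
Discriminant Δ = (-1)² + 4·(3) = 13.
Roots r₁,₂ = (-1 ± √13)/2, so r₁ = - \frac{1}{2} + \frac{\sqrt{13}}{2}, r₂ = - \frac{\sqrt{13}}{2} - \frac{1}{2}.
General solution: a(n) = A·r₁^n + B·r₂^n.
From the initial conditions, A + B = -1 and r₁A + r₂B = -5.
Since r₁ - r₂ = √13: A = (-5 - (-1)r₂)/√13 = - \frac{11 \sqrt{13}}{26} - \frac{1}{2}, and B = -1 - A = - \frac{1}{2} + \frac{11 \sqrt{13}}{26}.
So a(n) = \left(- \frac{11 \sqrt{13}}{26} - \frac{1}{2}\right)\left(- \frac{1}{2} + \frac{\sqrt{13}}{2}\right)^n + \left(- \frac{1}{2} + \frac{11 \sqrt{13}}{26}\right)\left(- \frac{\sqrt{13}}{2} - \frac{1}{2}\right)^n.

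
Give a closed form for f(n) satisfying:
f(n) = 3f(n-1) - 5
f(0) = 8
First-order linear non-homogeneous.
Homogeneous solution: f_h(n) = A·(3)^n.
Try constant particular solution f_p = K: K = 3K - 5 ⇒ K = \frac{5}{2}.
General: f(n) = A·(3)^n + \frac{5}{2}.
Apply f(0) = 8: A + \frac{5}{2} = 8 ⇒ A = \frac{11}{2}.
So f(n) = \frac{11 \cdot 3^{n}}{2} + \frac{5}{2}.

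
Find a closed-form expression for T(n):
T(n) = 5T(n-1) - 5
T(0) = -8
First-order linear non-homogeneous.
Homogeneous solution: T_h(n) = A·(5)^n.
Try constant particular solution T_p = K: K = 5K - 5 ⇒ K = \frac{5}{4}.
General: T(n) = A·(5)^n + \frac{5}{4}.
Apply T(0) = -8: A + \frac{5}{4} = -8 ⇒ A = - \frac{37}{4}.
So T(n) = \frac{5}{4} - \frac{37 \cdot 5^{n}}{4}.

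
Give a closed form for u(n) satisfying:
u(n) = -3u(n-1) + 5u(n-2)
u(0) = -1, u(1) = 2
Characteristic equation: x² + 3x - 5 = 0.
Discriminant Δ = (-3)² + 4·(5) = 29.
Roots r₁,₂ = (-3 ± √29)/2, so r₁ = - \frac{3}{2} + \frac{\sqrt{29}}{2}, r₂ = - \frac{\sqrt{29}}{2} - \frac{3}{2}.
General solution: u(n) = A·r₁^n + B·r₂^n.
From the initial conditions, A + B = -1 and r₁A + r₂B = 2.
Since r₁ - r₂ = √29: A = (2 - (-1)r₂)/√29 = - \frac{1}{2} + \frac{\sqrt{29}}{58}, and B = -1 - A = - \frac{1}{2} - \frac{\sqrt{29}}{58}.
So u(n) = \left(- \frac{1}{2} + \frac{\sqrt{29}}{58}\right)\left(- \frac{3}{2} + \frac{\sqrt{29}}{2}\right)^n + \left(- \frac{1}{2} - \frac{\sqrt{29}}{58}\right)\left(- \frac{\sqrt{29}}{2} - \frac{3}{2}\right)^n.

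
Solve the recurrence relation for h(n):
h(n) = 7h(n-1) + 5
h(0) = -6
First-order linear non-homogeneous.
Homogeneous solution: h_h(n) = A·(7)^n.
Try constant particular solution h_p = K: K = 7K + 5 ⇒ K = - \frac{5}{6}.
General: h(n) = A·(7)^n - \frac{5}{6}.
Apply h(0) = -6: A - \frac{5}{6} = -6 ⇒ A = - \frac{31}{6}.
So h(n) = - \frac{31 \cdot 7^{n}}{6} - \frac{5}{6}.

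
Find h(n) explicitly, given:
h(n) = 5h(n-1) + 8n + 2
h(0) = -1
First-order linear with linear forcing.
Homogeneous solution: h_h(n) = A·(5)^n.
Try particular h_p(n) = pn + q. Substituting:
  pn + q = 5(p(n-1) + q) + 8n + 2.
Matching the n-coefficient: p = 5p + 8 ⇒ p = -2.
Matching constants: q = -5p + 5q + 2 ⇒ q = -3.
General: h(n) = A·(5)^n - 2 n - 3.
Apply h(0) = -1: A - 3 = -1 ⇒ A = 2.
So h(n) = 2 \cdot 5^{n} - 2 n - 3.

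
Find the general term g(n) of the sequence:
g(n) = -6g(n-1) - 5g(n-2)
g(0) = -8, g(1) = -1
Characteristic equation: x² + 6x + 5 = 0, which factors as (x - (-1))(x - (-5)) = 0.
Roots r₁ = -1, r₂ = -5 (distinct).
General solution: g(n) = A·(-1)^n + B·(-5)^n.
From g(0) = -8: A + B = -8.
From g(1) = -1: -A - 5B = -1.
Solving: A = - \frac{41}{4}, B = \frac{9}{4}.
So g(n) = - \frac{41 \left(-1\right)^{n}}{4} + \frac{9 \left(-5\right)^{n}}{4}.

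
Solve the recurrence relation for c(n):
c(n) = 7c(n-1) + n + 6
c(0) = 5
First-order linear with linear forcing.
Homogeneous solution: c_h(n) = A·(7)^n.
Try particular c_p(n) = pn + q. Substituting:
  pn + q = 7(p(n-1) + q) + n + 6.
Matching the n-coefficient: p = 7p + 1 ⇒ p = - \frac{1}{6}.
Matching constants: q = -7p + 7q + 6 ⇒ q = - \frac{43}{36}.
General: c(n) = A·(7)^n - \frac{n}{6} - \frac{43}{36}.
Apply c(0) = 5: A - \frac{43}{36} = 5 ⇒ A = \frac{223}{36}.
So c(n) = \frac{223 \cdot 7^{n}}{36} - \frac{n}{6} - \frac{43}{36}.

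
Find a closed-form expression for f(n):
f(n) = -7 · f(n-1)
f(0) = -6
Pure geometric recurrence with ratio -7.
By induction f(n) = f(0) · (-7)^n = - 6 \left(-7\right)^{n}.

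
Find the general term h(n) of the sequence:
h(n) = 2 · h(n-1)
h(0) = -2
Pure geometric recurrence with ratio 2.
By induction h(n) = h(0) · (2)^n = - 2 \cdot 2^{n}.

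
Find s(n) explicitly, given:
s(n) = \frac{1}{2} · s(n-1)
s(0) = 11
Pure geometric recurrence with ratio \frac{1}{2}.
By induction s(n) = s(0) · (\frac{1}{2})^n = 11 \cdot 2^{- n}.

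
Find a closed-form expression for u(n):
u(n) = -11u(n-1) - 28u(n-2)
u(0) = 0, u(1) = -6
Characteristic equation: x² + 11x + 28 = 0, which factors as (x - (-7))(x - (-4)) = 0.
Roots r₁ = -7, r₂ = -4 (distinct).
General solution: u(n) = A·(-7)^n + B·(-4)^n.
From u(0) = 0: A + B = 0.
From u(1) = -6: -7A - 4B = -6.
Solving: A = 2, B = -2.
So u(n) = - 2 \left(-4\right)^{n} + 2 \left(-7\right)^{n}.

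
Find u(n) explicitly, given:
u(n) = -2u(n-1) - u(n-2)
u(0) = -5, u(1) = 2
Characteristic equation: x² + 2x + 1 = 0, which is (x - (-1))².
Repeated root r = -1.
General solution: u(n) = (A + Bn)·(-1)^n.
From u(0) = -5: A = -5.
From u(1) = 2: (A + B)·(-1) = 2 ⇒ B = 3.
So u(n) = \left(3 n - 5\right) \cdot (-1)^n.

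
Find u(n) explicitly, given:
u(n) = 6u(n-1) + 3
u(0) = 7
First-order linear non-homogeneous.
Homogeneous solution: u_h(n) = A·(6)^n.
Try constant particular solution u_p = K: K = 6K + 3 ⇒ K = - \frac{3}{5}.
General: u(n) = A·(6)^n - \frac{3}{5}.
Apply u(0) = 7: A - \frac{3}{5} = 7 ⇒ A = \frac{38}{5}.
So u(n) = \frac{38 \cdot 6^{n}}{5} - \frac{3}{5}.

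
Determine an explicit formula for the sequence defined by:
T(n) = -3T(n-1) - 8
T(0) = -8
First-order linear non-homogeneous.
Homogeneous solution: T_h(n) = A·(-3)^n.
Try constant particular solution T_p = K: K = -3K - 8 ⇒ K = -2.
General: T(n) = A·(-3)^n - 2.
Apply T(0) = -8: A - 2 = -8 ⇒ A = -6.
So T(n) = - 6 \left(-3\right)^{n} - 2.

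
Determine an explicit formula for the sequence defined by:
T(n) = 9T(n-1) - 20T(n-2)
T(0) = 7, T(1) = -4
Characteristic equation: x² - 9x + 20 = 0, which factors as (x - (5))(x - (4)) = 0.
Roots r₁ = 5, r₂ = 4 (distinct).
General solution: T(n) = A·(5)^n + B·(4)^n.
From T(0) = 7: A + B = 7.
From T(1) = -4: 5A + 4B = -4.
Solving: A = -32, B = 39.
So T(n) = 39 \cdot 4^{n} - 32 \cdot 5^{n}.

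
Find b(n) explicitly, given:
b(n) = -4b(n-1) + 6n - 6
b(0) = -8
First-order linear with linear forcing.
Homogeneous solution: b_h(n) = A·(-4)^n.
Try particular b_p(n) = pn + q. Substituting:
  pn + q = -4(p(n-1) + q) + 6n - 6.
Matching the n-coefficient: p = -4p + 6 ⇒ p = \frac{6}{5}.
Matching constants: q = 4p - 4q - 6 ⇒ q = - \frac{6}{25}.
General: b(n) = A·(-4)^n + \frac{6 n}{5} - \frac{6}{25}.
Apply b(0) = -8: A - \frac{6}{25} = -8 ⇒ A = - \frac{194}{25}.
So b(n) = - \frac{194 \left(-4\right)^{n}}{25} + \frac{6 n}{5} - \frac{6}{25}.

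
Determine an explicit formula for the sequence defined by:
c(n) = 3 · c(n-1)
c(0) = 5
Pure geometric recurrence with ratio 3.
By induction c(n) = c(0) · (3)^n = 5 \cdot 3^{n}.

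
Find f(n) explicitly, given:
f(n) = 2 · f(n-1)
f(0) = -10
Pure geometric recurrence with ratio 2.
By induction f(n) = f(0) · (2)^n = - 10 \cdot 2^{n}.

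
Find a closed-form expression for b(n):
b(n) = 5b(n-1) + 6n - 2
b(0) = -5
First-order linear with linear forcing.
Homogeneous solution: b_h(n) = A·(5)^n.
Try particular b_p(n) = pn + q. Substituting:
  pn + q = 5(p(n-1) + q) + 6n - 2.
Matching the n-coefficient: p = 5p + 6 ⇒ p = - \frac{3}{2}.
Matching constants: q = -5p + 5q - 2 ⇒ q = - \frac{11}{8}.
General: b(n) = A·(5)^n - \frac{3 n}{2} - \frac{11}{8}.
Apply b(0) = -5: A - \frac{11}{8} = -5 ⇒ A = - \frac{29}{8}.
So b(n) = - \frac{29 \cdot 5^{n}}{8} - \frac{3 n}{2} - \frac{11}{8}.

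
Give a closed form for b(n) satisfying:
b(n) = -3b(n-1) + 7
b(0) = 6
First-order linear non-homogeneous.
Homogeneous solution: b_h(n) = A·(-3)^n.
Try constant particular solution b_p = K: K = -3K + 7 ⇒ K = \frac{7}{4}.
General: b(n) = A·(-3)^n + \frac{7}{4}.
Apply b(0) = 6: A + \frac{7}{4} = 6 ⇒ A = \frac{17}{4}.
So b(n) = \frac{17 \left(-3\right)^{n}}{4} + \frac{7}{4}.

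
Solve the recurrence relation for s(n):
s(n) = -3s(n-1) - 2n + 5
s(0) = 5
First-order linear with linear forcing.
Homogeneous solution: s_h(n) = A·(-3)^n.
Try particular s_p(n) = pn + q. Substituting:
  pn + q = -3(p(n-1) + q) - 2n + 5.
Matching the n-coefficient: p = -3p - 2 ⇒ p = - \frac{1}{2}.
Matching constants: q = 3p - 3q + 5 ⇒ q = \frac{7}{8}.
General: s(n) = A·(-3)^n - \frac{n}{2} + \frac{7}{8}.
Apply s(0) = 5: A + \frac{7}{8} = 5 ⇒ A = \frac{33}{8}.
So s(n) = \frac{33 \left(-3\right)^{n}}{8} - \frac{n}{2} + \frac{7}{8}.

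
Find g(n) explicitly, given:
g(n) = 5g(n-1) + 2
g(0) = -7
First-order linear non-homogeneous.
Homogeneous solution: g_h(n) = A·(5)^n.
Try constant particular solution g_p = K: K = 5K + 2 ⇒ K = - \frac{1}{2}.
General: g(n) = A·(5)^n - \frac{1}{2}.
Apply g(0) = -7: A - \frac{1}{2} = -7 ⇒ A = - \frac{13}{2}.
So g(n) = - \frac{13 \cdot 5^{n}}{2} - \frac{1}{2}.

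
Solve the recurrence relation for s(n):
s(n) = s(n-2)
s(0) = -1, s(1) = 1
Characteristic equation: x² - 1 = 0, which factors as (x - (-1))(x - (1)) = 0.
Roots r₁ = -1, r₂ = 1 (distinct).
General solution: s(n) = A·(-1)^n + B·(1)^n.
From s(0) = -1: A + B = -1.
From s(1) = 1: -A + B = 1.
Solving: A = -1, B = 0.
So s(n) = - \left(-1\right)^{n}.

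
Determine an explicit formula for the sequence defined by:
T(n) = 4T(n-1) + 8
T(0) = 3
First-order linear non-homogeneous.
Homogeneous solution: T_h(n) = A·(4)^n.
Try constant particular solution T_p = K: K = 4K + 8 ⇒ K = - \frac{8}{3}.
General: T(n) = A·(4)^n - \frac{8}{3}.
Apply T(0) = 3: A - \frac{8}{3} = 3 ⇒ A = \frac{17}{3}.
So T(n) = \frac{17 \cdot 4^{n}}{3} - \frac{8}{3}.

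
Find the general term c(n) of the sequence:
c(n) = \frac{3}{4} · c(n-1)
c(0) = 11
Pure geometric recurrence with ratio \frac{3}{4}.
By induction c(n) = c(0) · (\frac{3}{4})^n = 11 \left(\frac{3}{4}\right)^{n}.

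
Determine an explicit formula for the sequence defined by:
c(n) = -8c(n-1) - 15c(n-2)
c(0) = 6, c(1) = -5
Characteristic equation: x² + 8x + 15 = 0, which factors as (x - (-5))(x - (-3)) = 0.
Roots r₁ = -5, r₂ = -3 (distinct).
General solution: c(n) = A·(-5)^n + B·(-3)^n.
From c(0) = 6: A + B = 6.
From c(1) = -5: -5A - 3B = -5.
Solving: A = - \frac{13}{2}, B = \frac{25}{2}.
So c(n) = \frac{25 \left(-3\right)^{n}}{2} - \frac{13 \left(-5\right)^{n}}{2}.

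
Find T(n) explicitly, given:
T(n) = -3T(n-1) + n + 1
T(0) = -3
First-order linear with linear forcing.
Homogeneous solution: T_h(n) = A·(-3)^n.
Try particular T_p(n) = pn + q. Substituting:
  pn + q = -3(p(n-1) + q) + n + 1.
Matching the n-coefficient: p = -3p + 1 ⇒ p = \frac{1}{4}.
Matching constants: q = 3p - 3q + 1 ⇒ q = \frac{7}{16}.
General: T(n) = A·(-3)^n + \frac{n}{4} + \frac{7}{16}.
Apply T(0) = -3: A + \frac{7}{16} = -3 ⇒ A = - \frac{55}{16}.
So T(n) = - \frac{55 \left(-3\right)^{n}}{16} + \frac{n}{4} + \frac{7}{16}.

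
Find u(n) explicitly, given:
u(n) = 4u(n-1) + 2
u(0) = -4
First-order linear non-homogeneous.
Homogeneous solution: u_h(n) = A·(4)^n.
Try constant particular solution u_p = K: K = 4K + 2 ⇒ K = - \frac{2}{3}.
General: u(n) = A·(4)^n - \frac{2}{3}.
Apply u(0) = -4: A - \frac{2}{3} = -4 ⇒ A = - \frac{10}{3}.
So u(n) = - \frac{10 \cdot 4^{n}}{3} - \frac{2}{3}.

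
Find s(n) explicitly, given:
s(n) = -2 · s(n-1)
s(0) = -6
Pure geometric recurrence with ratio -2.
By induction s(n) = s(0) · (-2)^n = - 6 \left(-2\right)^{n}.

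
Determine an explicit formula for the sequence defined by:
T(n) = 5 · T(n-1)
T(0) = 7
Pure geometric recurrence with ratio 5.
By induction T(n) = T(0) · (5)^n = 7 \cdot 5^{n}.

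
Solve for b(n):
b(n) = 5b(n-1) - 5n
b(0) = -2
First-order linear with linear forcing.
Homogeneous solution: b_h(n) = A·(5)^n.
Try particular b_p(n) = pn + q. Substituting:
  pn + q = 5(p(n-1) + q) - 5n.
Matching the n-coefficient: p = 5p - 5 ⇒ p = \frac{5}{4}.
Matching constants: q = -5p + 5q ⇒ q = \frac{25}{16}.
General: b(n) = A·(5)^n + \frac{5 n}{4} + \frac{25}{16}.
Apply b(0) = -2: A + \frac{25}{16} = -2 ⇒ A = - \frac{57}{16}.
So b(n) = - \frac{57 \cdot 5^{n}}{16} + \frac{5 n}{4} + \frac{25}{16}.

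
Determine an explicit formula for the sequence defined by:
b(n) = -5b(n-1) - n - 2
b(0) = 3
First-order linear with linear forcing.
Homogeneous solution: b_h(n) = A·(-5)^n.
Try particular b_p(n) = pn + q. Substituting:
  pn + q = -5(p(n-1) + q) - n - 2.
Matching the n-coefficient: p = -5p - 1 ⇒ p = - \frac{1}{6}.
Matching constants: q = 5p - 5q - 2 ⇒ q = - \frac{17}{36}.
General: b(n) = A·(-5)^n - \frac{n}{6} - \frac{17}{36}.
Apply b(0) = 3: A - \frac{17}{36} = 3 ⇒ A = \frac{125}{36}.
So b(n) = \frac{125 \left(-5\right)^{n}}{36} - \frac{n}{6} - \frac{17}{36}.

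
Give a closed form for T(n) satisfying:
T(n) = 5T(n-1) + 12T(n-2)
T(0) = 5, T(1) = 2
Characteristic equation: x² - 5x - 12 = 0.
Discriminant Δ = (5)² + 4·(12) = 73.
Roots r₁,₂ = (5 ± √73)/2, so r₁ = \frac{5}{2} + \frac{\sqrt{73}}{2}, r₂ = \frac{5}{2} - \frac{\sqrt{73}}{2}.
General solution: T(n) = A·r₁^n + B·r₂^n.
From the initial conditions, A + B = 5 and r₁A + r₂B = 2.
Since r₁ - r₂ = √73: A = (2 - (5)r₂)/√73 = \frac{5}{2} - \frac{21 \sqrt{73}}{146}, and B = 5 - A = \frac{21 \sqrt{73}}{146} + \frac{5}{2}.
So T(n) = \left(\frac{5}{2} - \frac{21 \sqrt{73}}{146}\right)\left(\frac{5}{2} + \frac{\sqrt{73}}{2}\right)^n + \left(\frac{21 \sqrt{73}}{146} + \frac{5}{2}\right)\left(\frac{5}{2} - \frac{\sqrt{73}}{2}\right)^n.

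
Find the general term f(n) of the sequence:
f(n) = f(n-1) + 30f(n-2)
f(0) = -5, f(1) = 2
Characteristic equation: x² - x - 30 = 0, which factors as (x - (6))(x - (-5)) = 0.
Roots r₁ = 6, r₂ = -5 (distinct).
General solution: f(n) = A·(6)^n + B·(-5)^n.
From f(0) = -5: A + B = -5.
From f(1) = 2: 6A - 5B = 2.
Solving: A = - \frac{23}{11}, B = - \frac{32}{11}.
So f(n) = - \frac{32 \left(-5\right)^{n}}{11} - \frac{23 \cdot 6^{n}}{11}.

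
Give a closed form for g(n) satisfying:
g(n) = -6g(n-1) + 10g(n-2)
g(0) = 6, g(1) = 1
Characteristic equation: x² + 6x - 10 = 0.
Discriminant Δ = (-6)² + 4·(10) = 76.
Roots r₁,₂ = (-6 ± √76)/2, so r₁ = -3 + \sqrt{19}, r₂ = - \sqrt{19} - 3.
General solution: g(n) = A·r₁^n + B·r₂^n.
From the initial conditions, A + B = 6 and r₁A + r₂B = 1.
Since r₁ - r₂ = √76: A = (1 - (6)r₂)/√76 = \frac{\sqrt{19}}{2} + 3, and B = 6 - A = 3 - \frac{\sqrt{19}}{2}.
So g(n) = \left(\frac{\sqrt{19}}{2} + 3\right)\left(-3 + \sqrt{19}\right)^n + \left(3 - \frac{\sqrt{19}}{2}\right)\left(- \sqrt{19} - 3\right)^n.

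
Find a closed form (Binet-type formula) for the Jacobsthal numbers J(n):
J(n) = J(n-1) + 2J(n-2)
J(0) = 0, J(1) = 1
This is the Jacobsthal sequence.
Characteristic equation: x² - x - 2 = 0; roots r₁ = 2, r₂ = -1.
General: J(n) = A·r₁^n + B·r₂^n. Solving with J(0)=0, J(1)=1 gives A = \frac{1}{3}, B = - \frac{1}{3}.
So J(n) = - \frac{\left(-1\right)^{n}}{3} + \frac{2^{n}}{3}.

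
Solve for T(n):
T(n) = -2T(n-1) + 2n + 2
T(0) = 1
First-order linear with linear forcing.
Homogeneous solution: T_h(n) = A·(-2)^n.
Try particular T_p(n) = pn + q. Substituting:
  pn + q = -2(p(n-1) + q) + 2n + 2.
Matching the n-coefficient: p = -2p + 2 ⇒ p = \frac{2}{3}.
Matching constants: q = 2p - 2q + 2 ⇒ q = \frac{10}{9}.
General: T(n) = A·(-2)^n + \frac{2 n}{3} + \frac{10}{9}.
Apply T(0) = 1: A + \frac{10}{9} = 1 ⇒ A = - \frac{1}{9}.
So T(n) = - \frac{\left(-2\right)^{n}}{9} + \frac{2 n}{3} + \frac{10}{9}.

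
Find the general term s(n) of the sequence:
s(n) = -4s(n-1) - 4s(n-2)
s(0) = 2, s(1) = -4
Characteristic equation: x² + 4x + 4 = 0, which is (x - (-2))².
Repeated root r = -2.
General solution: s(n) = (A + Bn)·(-2)^n.
From s(0) = 2: A = 2.
From s(1) = -4: (A + B)·(-2) = -4 ⇒ B = 0.
So s(n) = \left(2\right) \cdot (-2)^n.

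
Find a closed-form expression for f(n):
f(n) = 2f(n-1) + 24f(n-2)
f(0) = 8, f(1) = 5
Characteristic equation: x² - 2x - 24 = 0, which factors as (x - (-4))(x - (6)) = 0.
Roots r₁ = -4, r₂ = 6 (distinct).
General solution: f(n) = A·(-4)^n + B·(6)^n.
From f(0) = 8: A + B = 8.
From f(1) = 5: -4A + 6B = 5.
Solving: A = \frac{43}{10}, B = \frac{37}{10}.
So f(n) = \frac{43 \left(-4\right)^{n}}{10} + \frac{37 \cdot 6^{n}}{10}.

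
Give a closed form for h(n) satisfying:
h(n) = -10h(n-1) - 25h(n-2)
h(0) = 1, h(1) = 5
Characteristic equation: x² + 10x + 25 = 0, which is (x - (-5))².
Repeated root r = -5.
General solution: h(n) = (A + Bn)·(-5)^n.
From h(0) = 1: A = 1.
From h(1) = 5: (A + B)·(-5) = 5 ⇒ B = -2.
So h(n) = \left(1 - 2 n\right) \cdot (-5)^n.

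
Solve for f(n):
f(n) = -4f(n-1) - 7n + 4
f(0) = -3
First-order linear with linear forcing.
Homogeneous solution: f_h(n) = A·(-4)^n.
Try particular f_p(n) = pn + q. Substituting:
  pn + q = -4(p(n-1) + q) - 7n + 4.
Matching the n-coefficient: p = -4p - 7 ⇒ p = - \frac{7}{5}.
Matching constants: q = 4p - 4q + 4 ⇒ q = - \frac{8}{25}.
General: f(n) = A·(-4)^n - \frac{7 n}{5} - \frac{8}{25}.
Apply f(0) = -3: A - \frac{8}{25} = -3 ⇒ A = - \frac{67}{25}.
So f(n) = - \frac{67 \left(-4\right)^{n}}{25} - \frac{7 n}{5} - \frac{8}{25}.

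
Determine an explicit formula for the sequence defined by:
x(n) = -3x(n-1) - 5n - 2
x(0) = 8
First-order linear with linear forcing.
Homogeneous solution: x_h(n) = A·(-3)^n.
Try particular x_p(n) = pn + q. Substituting:
  pn + q = -3(p(n-1) + q) - 5n - 2.
Matching the n-coefficient: p = -3p - 5 ⇒ p = - \frac{5}{4}.
Matching constants: q = 3p - 3q - 2 ⇒ q = - \frac{23}{16}.
General: x(n) = A·(-3)^n - \frac{5 n}{4} - \frac{23}{16}.
Apply x(0) = 8: A - \frac{23}{16} = 8 ⇒ A = \frac{151}{16}.
So x(n) = \frac{151 \left(-3\right)^{n}}{16} - \frac{5 n}{4} - \frac{23}{16}.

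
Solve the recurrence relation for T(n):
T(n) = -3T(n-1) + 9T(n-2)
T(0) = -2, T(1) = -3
Characteristic equation: x² + 3x - 9 = 0.
Discriminant Δ = (-3)² + 4·(9) = 45.
Roots r₁,₂ = (-3 ± √45)/2, so r₁ = - \frac{3}{2} + \frac{3 \sqrt{5}}{2}, r₂ = - \frac{3 \sqrt{5}}{2} - \frac{3}{2}.
General solution: T(n) = A·r₁^n + B·r₂^n.
From the initial conditions, A + B = -2 and r₁A + r₂B = -3.
Since r₁ - r₂ = √45: A = (-3 - (-2)r₂)/√45 = -1 - \frac{2 \sqrt{5}}{5}, and B = -2 - A = -1 + \frac{2 \sqrt{5}}{5}.
So T(n) = \left(-1 - \frac{2 \sqrt{5}}{5}\right)\left(- \frac{3}{2} + \frac{3 \sqrt{5}}{2}\right)^n + \left(-1 + \frac{2 \sqrt{5}}{5}\right)\left(- \frac{3 \sqrt{5}}{2} - \frac{3}{2}\right)^n.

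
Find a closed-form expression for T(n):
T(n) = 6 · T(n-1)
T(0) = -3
Pure geometric recurrence with ratio 6.
By induction T(n) = T(0) · (6)^n = - 3 \cdot 6^{n}.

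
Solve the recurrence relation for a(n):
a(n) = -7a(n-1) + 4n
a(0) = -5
First-order linear with linear forcing.
Homogeneous solution: a_h(n) = A·(-7)^n.
Try particular a_p(n) = pn + q. Substituting:
  pn + q = -7(p(n-1) + q) + 4n.
Matching the n-coefficient: p = -7p + 4 ⇒ p = \frac{1}{2}.
Matching constants: q = 7p - 7q ⇒ q = \frac{7}{16}.
General: a(n) = A·(-7)^n + \frac{n}{2} + \frac{7}{16}.
Apply a(0) = -5: A + \frac{7}{16} = -5 ⇒ A = - \frac{87}{16}.
So a(n) = - \frac{87 \left(-7\right)^{n}}{16} + \frac{n}{2} + \frac{7}{16}.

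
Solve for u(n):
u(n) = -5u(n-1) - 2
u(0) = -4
First-order linear non-homogeneous.
Homogeneous solution: u_h(n) = A·(-5)^n.
Try constant particular solution u_p = K: K = -5K - 2 ⇒ K = - \frac{1}{3}.
General: u(n) = A·(-5)^n - \frac{1}{3}.
Apply u(0) = -4: A - \frac{1}{3} = -4 ⇒ A = - \frac{11}{3}.
So u(n) = - \frac{11 \left(-5\right)^{n}}{3} - \frac{1}{3}.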